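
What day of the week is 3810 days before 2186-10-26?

Tuesday

First find the weekday of Oct 26, 2186. Doomsday rule: the anchor day for the 2100s is Sunday. For year 86: 86÷12 = 7 r 2, and 2÷4 = 0, so 7+2+0 = 9.
Sunday + 9 ≡ Tuesday — that's 2186's doomsday.
In October the doomsday date is Oct 10.
Oct 26 is 16 days after Oct 10; 16 mod 7 = 2, so Tuesday + 2 = Thursday.
3810 mod 7 = 2, so 3810 days before a Thursday is Thursday − 2 = Tuesday.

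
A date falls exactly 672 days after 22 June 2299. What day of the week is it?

Thursday

Jun 22, 2299 is a Thursday.
672 mod 7 = 0, so 672 days after a Thursday is Thursday + 0 = Thursday.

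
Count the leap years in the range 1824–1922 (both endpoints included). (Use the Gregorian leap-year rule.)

Multiples of 4 in [1824,1922]: 25.
Of those, multiples of 100: 1 (not leap unless ÷400).
Multiples of 400: 0.
Leap years = 25 − 1 + 0 = 24.

24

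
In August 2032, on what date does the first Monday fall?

August 1, 2032 is a Sunday.
The first Monday is therefore August 2 (1 days later).

August 2, 2032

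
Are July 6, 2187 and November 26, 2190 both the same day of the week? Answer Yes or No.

Yes

From Jul 6, 2187 to Nov 26, 2190 is 1239 days.
1239 mod 7 = 0, so they are the same weekday.
(Jul 6, 2187 is a Friday; Nov 26, 2190 is a Friday.)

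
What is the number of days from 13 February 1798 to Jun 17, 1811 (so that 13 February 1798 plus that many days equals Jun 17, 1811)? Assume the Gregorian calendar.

4871

Feb 13, 1798 → Feb 13, 1799: 365 days.
Feb 13, 1799 → Feb 13, 1800: 365 days.
Feb 13, 1800 → Feb 13, 1801: 365 days.
Feb 13, 1801 → Feb 13, 1802: 365 days.
Feb 13, 1802 → Feb 13, 1803: 365 days.
Feb 13, 1803 → Feb 13, 1804: 365 days.
Feb 13, 1804 → Feb 13, 1805: 366 days (Feb 29, 1804 is in that span).
Feb 13, 1805 → Feb 13, 1806: 365 days.
Feb 13, 1806 → Feb 13, 1807: 365 days.
Feb 13, 1807 → Feb 13, 1808: 365 days.
Feb 13, 1808 → Feb 13, 1809: 366 days (Feb 29, 1808 is in that span).
Feb 13, 1809 → Feb 13, 1810: 365 days.
Feb 13, 1810 → Feb 13, 1811: 365 days.
Feb 13, 1811 → Mar 13, 1811: 28 days (February has 28).
Mar 13, 1811 → Apr 13, 1811: 31 days (March has 31).
Apr 13, 1811 → May 13, 1811: 30 days (April has 30).
May 13, 1811 → Jun 13, 1811: 31 days (May has 31).
Jun 13, 1811 → Jun 17, 1811: 4 days.
Total: 4871 days.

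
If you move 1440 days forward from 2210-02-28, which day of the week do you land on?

Feb 28, 2210 is a Wednesday.
1440 mod 7 = 5, so 1440 days after a Wednesday is Wednesday + 5 = Monday.

Monday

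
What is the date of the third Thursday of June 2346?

June 20, 2346

June 1, 2346 is a Saturday.
The first Thursday is therefore June 6 (5 days later).
The third Thursday is 6 + 2×7 = June 20.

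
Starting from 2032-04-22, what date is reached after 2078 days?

+365 (one year) → Apr 22, 2033 (1713 left).
+365 (one year) → Apr 22, 2034 (1348 left).
+365 (one year) → Apr 22, 2035 (983 left).
+366 (one year; includes Feb 29, 2036) → Apr 22, 2036 (617 left).
+365 (one year) → Apr 22, 2037 (252 left).
Apr has 30 days: +9 → May 1, 2037 (243 left).
May has 31 days: +31 → Jun 1, 2037 (212 left).
Jun has 30 days: +30 → Jul 1, 2037 (182 left).
Jul has 31 days: +31 → Aug 1, 2037 (151 left).
Aug has 31 days: +31 → Sep 1, 2037 (120 left).
Sep has 30 days: +30 → Oct 1, 2037 (90 left).
Oct has 31 days: +31 → Nov 1, 2037 (59 left).
Nov has 30 days: +30 → Dec 1, 2037 (29 left).
+29 → Dec 30, 2037.

December 30, 2037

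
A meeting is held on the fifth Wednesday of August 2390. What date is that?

August 1, 2390 is a Wednesday.
The first Wednesday is therefore August 1 (same day).
The fifth Wednesday is 1 + 4×7 = August 29.

August 29, 2390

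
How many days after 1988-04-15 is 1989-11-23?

587

Apr 15, 1988 → Apr 15, 1989: 365 days.
Apr 15, 1989 → May 15, 1989: 30 days (April has 30).
May 15, 1989 → Jun 15, 1989: 31 days (May has 31).
Jun 15, 1989 → Jul 15, 1989: 30 days (June has 30).
Jul 15, 1989 → Aug 15, 1989: 31 days (July has 31).
Aug 15, 1989 → Sep 15, 1989: 31 days (August has 31).
Sep 15, 1989 → Oct 15, 1989: 30 days (September has 30).
Oct 15, 1989 → Nov 15, 1989: 31 days (October has 31).
Nov 15, 1989 → Nov 23, 1989: 8 days.
Total: 587 days.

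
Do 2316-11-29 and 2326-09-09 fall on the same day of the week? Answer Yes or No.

From Nov 29, 2316 to Sep 9, 2326 is 3571 days.
3571 mod 7 = 1, so they are different weekdays.
(Nov 29, 2316 is a Wednesday; Sep 9, 2326 is a Thursday.)

No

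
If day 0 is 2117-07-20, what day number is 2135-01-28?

Jul 20, 2117 → Jul 20, 2118: 365 days.
Jul 20, 2118 → Jul 20, 2119: 365 days.
Jul 20, 2119 → Jul 20, 2120: 366 days (Feb 29, 2120 is in that span).
Jul 20, 2120 → Jul 20, 2121: 365 days.
Jul 20, 2121 → Jul 20, 2122: 365 days.
Jul 20, 2122 → Jul 20, 2123: 365 days.
Jul 20, 2123 → Jul 20, 2124: 366 days (Feb 29, 2124 is in that span).
Jul 20, 2124 → Jul 20, 2125: 365 days.
Jul 20, 2125 → Jul 20, 2126: 365 days.
Jul 20, 2126 → Jul 20, 2127: 365 days.
Jul 20, 2127 → Jul 20, 2128: 366 days (Feb 29, 2128 is in that span).
Jul 20, 2128 → Jul 20, 2129: 365 days.
Jul 20, 2129 → Jul 20, 2130: 365 days.
Jul 20, 2130 → Jul 20, 2131: 365 days.
Jul 20, 2131 → Jul 20, 2132: 366 days (Feb 29, 2132 is in that span).
Jul 20, 2132 → Jul 20, 2133: 365 days.
Jul 20, 2133 → Jul 20, 2134: 365 days.
Jul 20, 2134 → Aug 20, 2134: 31 days (July has 31).
Aug 20, 2134 → Sep 20, 2134: 31 days (August has 31).
Sep 20, 2134 → Oct 20, 2134: 30 days (September has 30).
Oct 20, 2134 → Nov 20, 2134: 31 days (October has 31).
Nov 20, 2134 → Dec 20, 2134: 30 days (November has 30).
Dec 20, 2134 → Jan 20, 2135: 31 days (December has 31).
Jan 20, 2135 → Jan 28, 2135: 8 days.
Total: 6401 days.

6401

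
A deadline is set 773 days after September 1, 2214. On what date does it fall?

+365 (one year) → Sep 1, 2215 (408 left).
+366 (one year; includes Feb 29, 2216) → Sep 1, 2216 (42 left).
Sep has 30 days: +30 → Oct 1, 2216 (12 left).
+12 → Oct 13, 2216.

October 13, 2216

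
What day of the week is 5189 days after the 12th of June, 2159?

First find the weekday of Jun 12, 2159. Doomsday rule: the anchor day for the 2100s is Sunday. For year 59: 59÷12 = 4 r 11, and 11÷4 = 2, so 4+11+2 = 17.
Sunday + 17 ≡ Wednesday — that's 2159's doomsday.
In June the doomsday date is Jun 6.
Jun 12 is 6 days after Jun 6; 6 mod 7 = 6, so Wednesday + 6 = Tuesday.
5189 mod 7 = 2, so 5189 days after a Tuesday is Tuesday + 2 = Thursday.

Thursday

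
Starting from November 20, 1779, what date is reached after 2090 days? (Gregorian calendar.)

+366 (one year; includes Feb 29, 1780) → Nov 20, 1780 (1724 left).
+365 (one year) → Nov 20, 1781 (1359 left).
+365 (one year) → Nov 20, 1782 (994 left).
+365 (one year) → Nov 20, 1783 (629 left).
+366 (one year; includes Feb 29, 1784) → Nov 20, 1784 (263 left).
Nov has 30 days: +11 → Dec 1, 1784 (252 left).
Dec has 31 days: +31 → Jan 1, 1785 (221 left).
Jan has 31 days: +31 → Feb 1, 1785 (190 left).
Feb has 28 days: +28 → Mar 1, 1785 (162 left).
Mar has 31 days: +31 → Apr 1, 1785 (131 left).
Apr has 30 days: +30 → May 1, 1785 (101 left).
May has 31 days: +31 → Jun 1, 1785 (70 left).
Jun has 30 days: +30 → Jul 1, 1785 (40 left).
Jul has 31 days: +31 → Aug 1, 1785 (9 left).
+9 → Aug 10, 1785.

August 10, 1785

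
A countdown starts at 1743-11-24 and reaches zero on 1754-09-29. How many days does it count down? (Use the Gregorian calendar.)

Nov 24, 1743 → Nov 24, 1744: 366 days (Feb 29, 1744 is in that span).
Nov 24, 1744 → Nov 24, 1745: 365 days.
Nov 24, 1745 → Nov 24, 1746: 365 days.
Nov 24, 1746 → Nov 24, 1747: 365 days.
Nov 24, 1747 → Nov 24, 1748: 366 days (Feb 29, 1748 is in that span).
Nov 24, 1748 → Nov 24, 1749: 365 days.
Nov 24, 1749 → Nov 24, 1750: 365 days.
Nov 24, 1750 → Nov 24, 1751: 365 days.
Nov 24, 1751 → Nov 24, 1752: 366 days (Feb 29, 1752 is in that span).
Nov 24, 1752 → Nov 24, 1753: 365 days.
Nov 24, 1753 → Dec 24, 1753: 30 days (November has 30).
Dec 24, 1753 → Jan 24, 1754: 31 days (December has 31).
Jan 24, 1754 → Feb 24, 1754: 31 days (January has 31).
Feb 24, 1754 → Mar 24, 1754: 28 days (February has 28).
Mar 24, 1754 → Apr 24, 1754: 31 days (March has 31).
Apr 24, 1754 → May 24, 1754: 30 days (April has 30).
May 24, 1754 → Jun 24, 1754: 31 days (May has 31).
Jun 24, 1754 → Jul 24, 1754: 30 days (June has 30).
Jul 24, 1754 → Aug 24, 1754: 31 days (July has 31).
Aug 24, 1754 → Sep 24, 1754: 31 days (August has 31).
Sep 24, 1754 → Sep 29, 1754: 5 days.
Total: 3962 days.

3962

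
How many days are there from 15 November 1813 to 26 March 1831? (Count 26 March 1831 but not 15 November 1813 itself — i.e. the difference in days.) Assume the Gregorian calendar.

6340

Nov 15, 1813 → Nov 15, 1814: 365 days.
Nov 15, 1814 → Nov 15, 1815: 365 days.
Nov 15, 1815 → Nov 15, 1816: 366 days (Feb 29, 1816 is in that span).
Nov 15, 1816 → Nov 15, 1817: 365 days.
Nov 15, 1817 → Nov 15, 1818: 365 days.
Nov 15, 1818 → Nov 15, 1819: 365 days.
Nov 15, 1819 → Nov 15, 1820: 366 days (Feb 29, 1820 is in that span).
Nov 15, 1820 → Nov 15, 1821: 365 days.
Nov 15, 1821 → Nov 15, 1822: 365 days.
Nov 15, 1822 → Nov 15, 1823: 365 days.
Nov 15, 1823 → Nov 15, 1824: 366 days (Feb 29, 1824 is in that span).
Nov 15, 1824 → Nov 15, 1825: 365 days.
Nov 15, 1825 → Nov 15, 1826: 365 days.
Nov 15, 1826 → Nov 15, 1827: 365 days.
Nov 15, 1827 → Nov 15, 1828: 366 days (Feb 29, 1828 is in that span).
Nov 15, 1828 → Nov 15, 1829: 365 days.
Nov 15, 1829 → Nov 15, 1830: 365 days.
Nov 15, 1830 → Dec 15, 1830: 30 days (November has 30).
Dec 15, 1830 → Jan 15, 1831: 31 days (December has 31).
Jan 15, 1831 → Feb 15, 1831: 31 days (January has 31).
Feb 15, 1831 → Mar 15, 1831: 28 days (February has 28).
Mar 15, 1831 → Mar 26, 1831: 11 days.
Total: 6340 days.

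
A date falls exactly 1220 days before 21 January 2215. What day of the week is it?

First find the weekday of Jan 21, 2215. Doomsday rule: the anchor day for the 2200s is Friday. For year 15: 15÷12 = 1 r 3, and 3÷4 = 0, so 1+3+0 = 4.
Friday + 4 ≡ Tuesday — that's 2215's doomsday.
In January the doomsday date is Jan 3 (2215 is not a leap year).
Jan 21 is 18 days after Jan 3; 18 mod 7 = 4, so Tuesday + 4 = Saturday.
1220 mod 7 = 2, so 1220 days before a Saturday is Saturday − 2 = Thursday.

Thursday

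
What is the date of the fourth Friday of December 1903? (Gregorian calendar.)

December 1, 1903 is a Tuesday.
The first Friday is therefore December 4 (3 days later).
The fourth Friday is 4 + 3×7 = December 25.

December 25, 1903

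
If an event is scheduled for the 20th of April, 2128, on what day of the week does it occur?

Tuesday

Doomsday rule: the anchor day for the 2100s is Sunday. For year 28: 28÷12 = 2 r 4, and 4÷4 = 1, so 2+4+1 = 7.
Sunday + 7 ≡ Sunday — that's 2128's doomsday.
In April the doomsday date is Apr 4.
Apr 20 is 16 days after Apr 4; 16 mod 7 = 2, so Sunday + 2 = Tuesday.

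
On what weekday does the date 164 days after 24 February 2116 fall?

Thursday

First find the weekday of Feb 24, 2116. Doomsday rule: the anchor day for the 2100s is Sunday. For year 16: 16÷12 = 1 r 4, and 4÷4 = 1, so 1+4+1 = 6.
Sunday + 6 ≡ Saturday — that's 2116's doomsday.
In February the doomsday date is Feb 29 (2116 is a leap year (divisible by 4)).
Feb 24 is 5 days before Feb 29; 5 mod 7 = 5, so Saturday − 5 = Monday.
164 mod 7 = 3, so 164 days after a Monday is Monday + 3 = Thursday.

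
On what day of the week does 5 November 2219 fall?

Doomsday rule: the anchor day for the 2200s is Friday. For year 19: 19÷12 = 1 r 7, and 7÷4 = 1, so 1+7+1 = 9.
Friday + 9 ≡ Sunday — that's 2219's doomsday.
In November the doomsday date is Nov 7.
Nov 5 is 2 days before Nov 7; 2 mod 7 = 2, so Sunday − 2 = Friday.

Friday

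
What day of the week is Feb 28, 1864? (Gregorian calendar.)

January 1, 1864 is a Friday.
Jan 1, 1864 → Feb 1, 1864: 31 days (January has 31).
Feb 1, 1864 → Feb 28, 1864: 27 days.
Total: 58 days.
58 mod 7 = 2, so Friday + 2 = Sunday.

Sunday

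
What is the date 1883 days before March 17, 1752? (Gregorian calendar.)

January 20, 1747

−366 (one year; includes Feb 29, 1752) → Mar 17, 1751 (1517 left).
−365 (one year) → Mar 17, 1750 (1152 left).
−365 (one year) → Mar 17, 1749 (787 left).
−365 (one year) → Mar 17, 1748 (422 left).
−366 (one year; includes Feb 29, 1748) → Mar 17, 1747 (56 left).
−17 → Feb 28, 1747 (end of Feb, 28 days; 39 left).
−28 → Jan 31, 1747 (end of Jan, 31 days; 11 left).
−11 → Jan 20, 1747.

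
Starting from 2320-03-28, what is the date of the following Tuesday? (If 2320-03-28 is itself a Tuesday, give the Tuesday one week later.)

Mar 28, 2320 is a Sunday.
From Sunday to the next Tuesday is 2 days.
Mar 28, 2320 + 2 = Mar 30, 2320.

March 30, 2320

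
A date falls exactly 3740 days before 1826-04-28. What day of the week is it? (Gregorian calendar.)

First find the weekday of Apr 28, 1826. Doomsday rule: the anchor day for the 1800s is Friday. For year 26: 26÷12 = 2 r 2, and 2÷4 = 0, so 2+2+0 = 4.
Friday + 4 ≡ Tuesday — that's 1826's doomsday.
In April the doomsday date is Apr 4.
Apr 28 is 24 days after Apr 4; 24 mod 7 = 3, so Tuesday + 3 = Friday.
3740 mod 7 = 2, so 3740 days before a Friday is Friday − 2 = Wednesday.

Wednesday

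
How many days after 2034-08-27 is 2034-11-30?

Aug 27, 2034 → Sep 27, 2034: 31 days (August has 31).
Sep 27, 2034 → Oct 27, 2034: 30 days (September has 30).
Oct 27, 2034 → Nov 27, 2034: 31 days (October has 31).
Nov 27, 2034 → Nov 30, 2034: 3 days.
Total: 95 days.

95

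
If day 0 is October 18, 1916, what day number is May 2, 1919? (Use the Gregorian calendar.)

Oct 18, 1916 → Oct 18, 1917: 365 days.
Oct 18, 1917 → Oct 18, 1918: 365 days.
Oct 18, 1918 → Nov 18, 1918: 31 days (October has 31).
Nov 18, 1918 → Dec 18, 1918: 30 days (November has 30).
Dec 18, 1918 → Jan 18, 1919: 31 days (December has 31).
Jan 18, 1919 → Feb 18, 1919: 31 days (January has 31).
Feb 18, 1919 → Mar 18, 1919: 28 days (February has 28).
Mar 18, 1919 → Apr 18, 1919: 31 days (March has 31).
Apr 18, 1919 → May 2, 1919: 14 days.
Total: 926 days.

926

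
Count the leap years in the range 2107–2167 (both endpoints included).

Multiples of 4 in [2107,2167]: 15.
Of those, multiples of 100: 0 (not leap unless ÷400).
Multiples of 400: 0.
Leap years = 15 − 0 + 0 = 15.

15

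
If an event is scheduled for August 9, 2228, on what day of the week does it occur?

Doomsday rule: the anchor day for the 2200s is Friday. For year 28: 28÷12 = 2 r 4, and 4÷4 = 1, so 2+4+1 = 7.
Friday + 7 ≡ Friday — that's 2228's doomsday.
In August the doomsday date is Aug 8.
Aug 9 is 1 day after Aug 8; 1 mod 7 = 1, so Friday + 1 = Saturday.

Saturday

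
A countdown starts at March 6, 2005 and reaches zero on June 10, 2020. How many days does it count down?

5575

Mar 6, 2005 → Mar 6, 2006: 365 days.
Mar 6, 2006 → Mar 6, 2007: 365 days.
Mar 6, 2007 → Mar 6, 2008: 366 days (Feb 29, 2008 is in that span).
Mar 6, 2008 → Mar 6, 2009: 365 days.
Mar 6, 2009 → Mar 6, 2010: 365 days.
Mar 6, 2010 → Mar 6, 2011: 365 days.
Mar 6, 2011 → Mar 6, 2012: 366 days (Feb 29, 2012 is in that span).
Mar 6, 2012 → Mar 6, 2013: 365 days.
Mar 6, 2013 → Mar 6, 2014: 365 days.
Mar 6, 2014 → Mar 6, 2015: 365 days.
Mar 6, 2015 → Mar 6, 2016: 366 days (Feb 29, 2016 is in that span).
Mar 6, 2016 → Mar 6, 2017: 365 days.
Mar 6, 2017 → Mar 6, 2018: 365 days.
Mar 6, 2018 → Mar 6, 2019: 365 days.
Mar 6, 2019 → Mar 6, 2020: 366 days (Feb 29, 2020 is in that span).
Mar 6, 2020 → Apr 6, 2020: 31 days (March has 31).
Apr 6, 2020 → May 6, 2020: 30 days (April has 30).
May 6, 2020 → Jun 6, 2020: 31 days (May has 31).
Jun 6, 2020 → Jun 10, 2020: 4 days.
Total: 5575 days.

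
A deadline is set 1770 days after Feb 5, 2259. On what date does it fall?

+365 (one year) → Feb 5, 2260 (1405 left).
+366 (one year; includes Feb 29, 2260) → Feb 5, 2261 (1039 left).
+365 (one year) → Feb 5, 2262 (674 left).
+365 (one year) → Feb 5, 2263 (309 left).
Feb has 28 days: +24 → Mar 1, 2263 (285 left).
Mar has 31 days: +31 → Apr 1, 2263 (254 left).
Apr has 30 days: +30 → May 1, 2263 (224 left).
May has 31 days: +31 → Jun 1, 2263 (193 left).
Jun has 30 days: +30 → Jul 1, 2263 (163 left).
Jul has 31 days: +31 → Aug 1, 2263 (132 left).
Aug has 31 days: +31 → Sep 1, 2263 (101 left).
Sep has 30 days: +30 → Oct 1, 2263 (71 left).
Oct has 31 days: +31 → Nov 1, 2263 (40 left).
Nov has 30 days: +30 → Dec 1, 2263 (10 left).
+10 → Dec 11, 2263.

December 11, 2263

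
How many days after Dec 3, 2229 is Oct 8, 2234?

1770

Dec 3, 2229 → Dec 3, 2230: 365 days.
Dec 3, 2230 → Dec 3, 2231: 365 days.
Dec 3, 2231 → Dec 3, 2232: 366 days (Feb 29, 2232 is in that span).
Dec 3, 2232 → Dec 3, 2233: 365 days.
Dec 3, 2233 → Jan 3, 2234: 31 days (December has 31).
Jan 3, 2234 → Feb 3, 2234: 31 days (January has 31).
Feb 3, 2234 → Mar 3, 2234: 28 days (February has 28).
Mar 3, 2234 → Apr 3, 2234: 31 days (March has 31).
Apr 3, 2234 → May 3, 2234: 30 days (April has 30).
May 3, 2234 → Jun 3, 2234: 31 days (May has 31).
Jun 3, 2234 → Jul 3, 2234: 30 days (June has 30).
Jul 3, 2234 → Aug 3, 2234: 31 days (July has 31).
Aug 3, 2234 → Sep 3, 2234: 31 days (August has 31).
Sep 3, 2234 → Oct 3, 2234: 30 days (September has 30).
Oct 3, 2234 → Oct 8, 2234: 5 days.
Total: 1770 days.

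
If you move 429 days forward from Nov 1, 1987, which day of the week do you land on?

Tuesday

Nov 1, 1987 is a Sunday.
429 mod 7 = 2, so 429 days after a Sunday is Sunday + 2 = Tuesday.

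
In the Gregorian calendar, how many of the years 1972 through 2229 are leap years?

63

Multiples of 4 in [1972,2229]: 65.
Of those, multiples of 100: 3 (not leap unless ÷400).
Multiples of 400: 1.
Leap years = 65 − 3 + 1 = 63.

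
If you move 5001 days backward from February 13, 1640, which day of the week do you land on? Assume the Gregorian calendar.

First find the weekday of Feb 13, 1640. Doomsday rule: the anchor day for the 1600s is Tuesday. For year 40: 40÷12 = 3 r 4, and 4÷4 = 1, so 3+4+1 = 8.
Tuesday + 8 ≡ Wednesday — that's 1640's doomsday.
In February the doomsday date is Feb 29 (1640 is a leap year (divisible by 4)).
Feb 13 is 16 days before Feb 29; 16 mod 7 = 2, so Wednesday − 2 = Monday.
5001 mod 7 = 3, so 5001 days before a Monday is Monday − 3 = Friday.

Friday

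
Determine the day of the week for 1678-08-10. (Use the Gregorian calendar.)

Wednesday

Doomsday rule: the anchor day for the 1600s is Tuesday. For year 78: 78÷12 = 6 r 6, and 6÷4 = 1, so 6+6+1 = 13.
Tuesday + 13 ≡ Monday — that's 1678's doomsday.
In August the doomsday date is Aug 8.
Aug 10 is 2 days after Aug 8; 2 mod 7 = 2, so Monday + 2 = Wednesday.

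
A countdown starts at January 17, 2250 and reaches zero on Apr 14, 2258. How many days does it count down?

Jan 17, 2250 → Jan 17, 2251: 365 days.
Jan 17, 2251 → Jan 17, 2252: 365 days.
Jan 17, 2252 → Jan 17, 2253: 366 days (Feb 29, 2252 is in that span).
Jan 17, 2253 → Jan 17, 2254: 365 days.
Jan 17, 2254 → Jan 17, 2255: 365 days.
Jan 17, 2255 → Jan 17, 2256: 365 days.
Jan 17, 2256 → Jan 17, 2257: 366 days (Feb 29, 2256 is in that span).
Jan 17, 2257 → Jan 17, 2258: 365 days.
Jan 17, 2258 → Feb 17, 2258: 31 days (January has 31).
Feb 17, 2258 → Mar 17, 2258: 28 days (February has 28).
Mar 17, 2258 → Apr 14, 2258: 28 days.
Total: 3009 days.

3009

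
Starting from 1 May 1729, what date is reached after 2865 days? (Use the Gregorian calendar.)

March 5, 1737

+365 (one year) → May 1, 1730 (2500 left).
+365 (one year) → May 1, 1731 (2135 left).
+366 (one year; includes Feb 29, 1732) → May 1, 1732 (1769 left).
+365 (one year) → May 1, 1733 (1404 left).
+365 (one year) → May 1, 1734 (1039 left).
+365 (one year) → May 1, 1735 (674 left).
+366 (one year; includes Feb 29, 1736) → May 1, 1736 (308 left).
May has 31 days: +31 → Jun 1, 1736 (277 left).
Jun has 30 days: +30 → Jul 1, 1736 (247 left).
Jul has 31 days: +31 → Aug 1, 1736 (216 left).
Aug has 31 days: +31 → Sep 1, 1736 (185 left).
Sep has 30 days: +30 → Oct 1, 1736 (155 left).
Oct has 31 days: +31 → Nov 1, 1736 (124 left).
Nov has 30 days: +30 → Dec 1, 1736 (94 left).
Dec has 31 days: +31 → Jan 1, 1737 (63 left).
Jan has 31 days: +31 → Feb 1, 1737 (32 left).
Feb has 28 days: +28 → Mar 1, 1737 (4 left).
+4 → Mar 5, 1737.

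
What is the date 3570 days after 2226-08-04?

May 13, 2236

+365 (one year) → Aug 4, 2227 (3205 left).
+366 (one year; includes Feb 29, 2228) → Aug 4, 2228 (2839 left).
+365 (one year) → Aug 4, 2229 (2474 left).
+365 (one year) → Aug 4, 2230 (2109 left).
+365 (one year) → Aug 4, 2231 (1744 left).
+366 (one year; includes Feb 29, 2232) → Aug 4, 2232 (1378 left).
+365 (one year) → Aug 4, 2233 (1013 left).
+365 (one year) → Aug 4, 2234 (648 left).
+365 (one year) → Aug 4, 2235 (283 left).
Aug has 31 days: +28 → Sep 1, 2235 (255 left).
Sep has 30 days: +30 → Oct 1, 2235 (225 left).
Oct has 31 days: +31 → Nov 1, 2235 (194 left).
Nov has 30 days: +30 → Dec 1, 2235 (164 left).
Dec has 31 days: +31 → Jan 1, 2236 (133 left).
Jan has 31 days: +31 → Feb 1, 2236 (102 left).
Feb has 29 days: +29 → Mar 1, 2236 (73 left).
Mar has 31 days: +31 → Apr 1, 2236 (42 left).
Apr has 30 days: +30 → May 1, 2236 (12 left).
+12 → May 13, 2236.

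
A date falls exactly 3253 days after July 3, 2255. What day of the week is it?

Jul 3, 2255 is a Tuesday.
3253 mod 7 = 5, so 3253 days after a Tuesday is Tuesday + 5 = Sunday.

Sunday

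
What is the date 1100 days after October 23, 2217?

October 27, 2220

+365 (one year) → Oct 23, 2218 (735 left).
+365 (one year) → Oct 23, 2219 (370 left).
Oct has 31 days: +9 → Nov 1, 2219 (361 left).
Nov has 30 days: +30 → Dec 1, 2219 (331 left).
Dec has 31 days: +31 → Jan 1, 2220 (300 left).
Jan has 31 days: +31 → Feb 1, 2220 (269 left).
Feb has 29 days: +29 → Mar 1, 2220 (240 left).
Mar has 31 days: +31 → Apr 1, 2220 (209 left).
Apr has 30 days: +30 → May 1, 2220 (179 left).
May has 31 days: +31 → Jun 1, 2220 (148 left).
Jun has 30 days: +30 → Jul 1, 2220 (118 left).
Jul has 31 days: +31 → Aug 1, 2220 (87 left).
Aug has 31 days: +31 → Sep 1, 2220 (56 left).
Sep has 30 days: +30 → Oct 1, 2220 (26 left).
+26 → Oct 27, 2220.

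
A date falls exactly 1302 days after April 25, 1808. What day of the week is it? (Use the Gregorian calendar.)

Apr 25, 1808 is a Monday.
1302 mod 7 = 0, so 1302 days after a Monday is Monday + 0 = Monday.

Monday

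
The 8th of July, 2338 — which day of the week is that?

Friday

Doomsday rule: the anchor day for the 2300s is Wednesday. For year 38: 38÷12 = 3 r 2, and 2÷4 = 0, so 3+2+0 = 5.
Wednesday + 5 ≡ Monday — that's 2338's doomsday.
In July the doomsday date is Jul 11.
Jul 8 is 3 days before Jul 11; 3 mod 7 = 3, so Monday − 3 = Friday.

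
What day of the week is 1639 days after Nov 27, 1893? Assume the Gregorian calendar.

Tuesday

First find the weekday of Nov 27, 1893. Doomsday rule: the anchor day for the 1800s is Friday. For year 93: 93÷12 = 7 r 9, and 9÷4 = 2, so 7+9+2 = 18.
Friday + 18 ≡ Tuesday — that's 1893's doomsday.
In November the doomsday date is Nov 7.
Nov 27 is 20 days after Nov 7; 20 mod 7 = 6, so Tuesday + 6 = Monday.
1639 mod 7 = 1, so 1639 days after a Monday is Monday + 1 = Tuesday.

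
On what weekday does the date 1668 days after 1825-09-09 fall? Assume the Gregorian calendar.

First find the weekday of Sep 9, 1825. Doomsday rule: the anchor day for the 1800s is Friday. For year 25: 25÷12 = 2 r 1, and 1÷4 = 0, so 2+1+0 = 3.
Friday + 3 ≡ Monday — that's 1825's doomsday.
In September the doomsday date is Sep 5.
Sep 9 is 4 days after Sep 5; 4 mod 7 = 4, so Monday + 4 = Friday.
1668 mod 7 = 2, so 1668 days after a Friday is Friday + 2 = Sunday.

Sunday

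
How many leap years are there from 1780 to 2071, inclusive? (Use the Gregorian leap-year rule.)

Multiples of 4 in [1780,2071]: 73.
Of those, multiples of 100: 3 (not leap unless ÷400).
Multiples of 400: 1.
Leap years = 73 − 3 + 1 = 71.

71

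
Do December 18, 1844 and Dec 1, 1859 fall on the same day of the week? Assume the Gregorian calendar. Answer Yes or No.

No

From Dec 18, 1844 to Dec 1, 1859 is 5461 days.
5461 mod 7 = 1, so they are different weekdays.
(Dec 18, 1844 is a Wednesday; Dec 1, 1859 is a Thursday.)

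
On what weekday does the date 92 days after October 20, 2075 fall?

Oct 20, 2075 is a Sunday.
92 mod 7 = 1, so 92 days after a Sunday is Sunday + 1 = Monday.

Monday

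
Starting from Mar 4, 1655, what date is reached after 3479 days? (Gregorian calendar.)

+366 (one year; includes Feb 29, 1656) → Mar 4, 1656 (3113 left).
+365 (one year) → Mar 4, 1657 (2748 left).
+365 (one year) → Mar 4, 1658 (2383 left).
+365 (one year) → Mar 4, 1659 (2018 left).
+366 (one year; includes Feb 29, 1660) → Mar 4, 1660 (1652 left).
+365 (one year) → Mar 4, 1661 (1287 left).
+365 (one year) → Mar 4, 1662 (922 left).
+365 (one year) → Mar 4, 1663 (557 left).
+366 (one year; includes Feb 29, 1664) → Mar 4, 1664 (191 left).
Mar has 31 days: +28 → Apr 1, 1664 (163 left).
Apr has 30 days: +30 → May 1, 1664 (133 left).
May has 31 days: +31 → Jun 1, 1664 (102 left).
Jun has 30 days: +30 → Jul 1, 1664 (72 left).
Jul has 31 days: +31 → Aug 1, 1664 (41 left).
Aug has 31 days: +31 → Sep 1, 1664 (10 left).
+10 → Sep 11, 1664.

September 11, 1664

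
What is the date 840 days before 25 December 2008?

−366 (one year; includes Feb 29, 2008) → Dec 25, 2007 (474 left).
−365 (one year) → Dec 25, 2006 (109 left).
−25 → Nov 30, 2006 (end of Nov, 30 days; 84 left).
−30 → Oct 31, 2006 (end of Oct, 31 days; 54 left).
−31 → Sep 30, 2006 (end of Sep, 30 days; 23 left).
−23 → Sep 7, 2006.

September 7, 2006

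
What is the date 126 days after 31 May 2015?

May has 31 days: +1 → Jun 1, 2015 (125 left).
Jun has 30 days: +30 → Jul 1, 2015 (95 left).
Jul has 31 days: +31 → Aug 1, 2015 (64 left).
Aug has 31 days: +31 → Sep 1, 2015 (33 left).
Sep has 30 days: +30 → Oct 1, 2015 (3 left).
+3 → Oct 4, 2015.

October 4, 2015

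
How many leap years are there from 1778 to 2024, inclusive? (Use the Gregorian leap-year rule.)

Multiples of 4 in [1778,2024]: 62.
Of those, multiples of 100: 3 (not leap unless ÷400).
Multiples of 400: 1.
Leap years = 62 − 3 + 1 = 60.

60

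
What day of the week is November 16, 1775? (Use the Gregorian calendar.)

Doomsday rule: the anchor day for the 1700s is Sunday. For year 75: 75÷12 = 6 r 3, and 3÷4 = 0, so 6+3+0 = 9.
Sunday + 9 ≡ Tuesday — that's 1775's doomsday.
In November the doomsday date is Nov 7.
Nov 16 is 9 days after Nov 7; 9 mod 7 = 2, so Tuesday + 2 = Thursday.

Thursday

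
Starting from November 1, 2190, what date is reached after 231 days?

Nov has 30 days: +30 → Dec 1, 2190 (201 left).
Dec has 31 days: +31 → Jan 1, 2191 (170 left).
Jan has 31 days: +31 → Feb 1, 2191 (139 left).
Feb has 28 days: +28 → Mar 1, 2191 (111 left).
Mar has 31 days: +31 → Apr 1, 2191 (80 left).
Apr has 30 days: +30 → May 1, 2191 (50 left).
May has 31 days: +31 → Jun 1, 2191 (19 left).
+19 → Jun 20, 2191.

June 20, 2191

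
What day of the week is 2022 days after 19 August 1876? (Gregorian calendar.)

Friday

First find the weekday of Aug 19, 1876. Doomsday rule: the anchor day for the 1800s is Friday. For year 76: 76÷12 = 6 r 4, and 4÷4 = 1, so 6+4+1 = 11.
Friday + 11 ≡ Tuesday — that's 1876's doomsday.
In August the doomsday date is Aug 8.
Aug 19 is 11 days after Aug 8; 11 mod 7 = 4, so Tuesday + 4 = Saturday.
2022 mod 7 = 6, so 2022 days after a Saturday is Saturday + 6 = Friday.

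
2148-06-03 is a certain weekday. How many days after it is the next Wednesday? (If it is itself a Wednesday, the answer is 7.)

2

Jun 3, 2148 is a Monday.
From Monday to the next Wednesday is 2 days.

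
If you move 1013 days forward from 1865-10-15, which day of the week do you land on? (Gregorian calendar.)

Friday

First find the weekday of Oct 15, 1865. Doomsday rule: the anchor day for the 1800s is Friday. For year 65: 65÷12 = 5 r 5, and 5÷4 = 1, so 5+5+1 = 11.
Friday + 11 ≡ Tuesday — that's 1865's doomsday.
In October the doomsday date is Oct 10.
Oct 15 is 5 days after Oct 10; 5 mod 7 = 5, so Tuesday + 5 = Sunday.
1013 mod 7 = 5, so 1013 days after a Sunday is Sunday + 5 = Friday.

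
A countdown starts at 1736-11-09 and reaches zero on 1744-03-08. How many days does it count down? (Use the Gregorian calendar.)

2676

Nov 9, 1736 → Nov 9, 1737: 365 days.
Nov 9, 1737 → Nov 9, 1738: 365 days.
Nov 9, 1738 → Nov 9, 1739: 365 days.
Nov 9, 1739 → Nov 9, 1740: 366 days (Feb 29, 1740 is in that span).
Nov 9, 1740 → Nov 9, 1741: 365 days.
Nov 9, 1741 → Nov 9, 1742: 365 days.
Nov 9, 1742 → Nov 9, 1743: 365 days.
Nov 9, 1743 → Dec 9, 1743: 30 days (November has 30).
Dec 9, 1743 → Jan 9, 1744: 31 days (December has 31).
Jan 9, 1744 → Feb 9, 1744: 31 days (January has 31).
Feb 9, 1744 → Mar 8, 1744: 28 days.
Total: 2676 days.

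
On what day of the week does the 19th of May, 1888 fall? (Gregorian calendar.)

Doomsday rule: the anchor day for the 1800s is Friday. For year 88: 88÷12 = 7 r 4, and 4÷4 = 1, so 7+4+1 = 12.
Friday + 12 ≡ Wednesday — that's 1888's doomsday.
In May the doomsday date is May 9.
May 19 is 10 days after May 9; 10 mod 7 = 3, so Wednesday + 3 = Saturday.

Saturday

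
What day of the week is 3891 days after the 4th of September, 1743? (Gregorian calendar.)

First find the weekday of Sep 4, 1743. Doomsday rule: the anchor day for the 1700s is Sunday. For year 43: 43÷12 = 3 r 7, and 7÷4 = 1, so 3+7+1 = 11.
Sunday + 11 ≡ Thursday — that's 1743's doomsday.
In September the doomsday date is Sep 5.
Sep 4 is 1 day before Sep 5; 1 mod 7 = 1, so Thursday − 1 = Wednesday.
3891 mod 7 = 6, so 3891 days after a Wednesday is Wednesday + 6 = Tuesday.

Tuesday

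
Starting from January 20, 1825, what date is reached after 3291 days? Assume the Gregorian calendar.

January 24, 1834

+365 (one year) → Jan 20, 1826 (2926 left).
+365 (one year) → Jan 20, 1827 (2561 left).
+365 (one year) → Jan 20, 1828 (2196 left).
+366 (one year; includes Feb 29, 1828) → Jan 20, 1829 (1830 left).
+365 (one year) → Jan 20, 1830 (1465 left).
+365 (one year) → Jan 20, 1831 (1100 left).
+365 (one year) → Jan 20, 1832 (735 left).
+366 (one year; includes Feb 29, 1832) → Jan 20, 1833 (369 left).
Jan has 31 days: +12 → Feb 1, 1833 (357 left).
Feb has 28 days: +28 → Mar 1, 1833 (329 left).
Mar has 31 days: +31 → Apr 1, 1833 (298 left).
Apr has 30 days: +30 → May 1, 1833 (268 left).
May has 31 days: +31 → Jun 1, 1833 (237 left).
Jun has 30 days: +30 → Jul 1, 1833 (207 left).
Jul has 31 days: +31 → Aug 1, 1833 (176 left).
Aug has 31 days: +31 → Sep 1, 1833 (145 left).
Sep has 30 days: +30 → Oct 1, 1833 (115 left).
Oct has 31 days: +31 → Nov 1, 1833 (84 left).
Nov has 30 days: +30 → Dec 1, 1833 (54 left).
Dec has 31 days: +31 → Jan 1, 1834 (23 left).
+23 → Jan 24, 1834.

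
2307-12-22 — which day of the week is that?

Doomsday rule: the anchor day for the 2300s is Wednesday. For year 07: 7÷12 = 0 r 7, and 7÷4 = 1, so 0+7+1 = 8.
Wednesday + 8 ≡ Thursday — that's 2307's doomsday.
In December the doomsday date is Dec 12.
Dec 22 is 10 days after Dec 12; 10 mod 7 = 3, so Thursday + 3 = Sunday.

Sunday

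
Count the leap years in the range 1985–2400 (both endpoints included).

101

Multiples of 4 in [1985,2400]: 104.
Of those, multiples of 100: 5 (not leap unless ÷400).
Multiples of 400: 2.
Leap years = 104 − 5 + 2 = 101.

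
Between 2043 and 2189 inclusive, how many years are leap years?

Multiples of 4 in [2043,2189]: 37.
Of those, multiples of 100: 1 (not leap unless ÷400).
Multiples of 400: 0.
Leap years = 37 − 1 + 0 = 36.

36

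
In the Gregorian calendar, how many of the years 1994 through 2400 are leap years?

99

Multiples of 4 in [1994,2400]: 102.
Of those, multiples of 100: 5 (not leap unless ÷400).
Multiples of 400: 2.
Leap years = 102 − 5 + 2 = 99.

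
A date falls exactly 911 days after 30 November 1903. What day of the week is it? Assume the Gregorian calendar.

First find the weekday of Nov 30, 1903. Doomsday rule: the anchor day for the 1900s is Wednesday. For year 03: 3÷12 = 0 r 3, and 3÷4 = 0, so 0+3+0 = 3.
Wednesday + 3 ≡ Saturday — that's 1903's doomsday.
In November the doomsday date is Nov 7.
Nov 30 is 23 days after Nov 7; 23 mod 7 = 2, so Saturday + 2 = Monday.
911 mod 7 = 1, so 911 days after a Monday is Monday + 1 = Tuesday.

Tuesday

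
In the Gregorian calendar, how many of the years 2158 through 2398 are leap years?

58

Multiples of 4 in [2158,2398]: 60.
Of those, multiples of 100: 2 (not leap unless ÷400).
Multiples of 400: 0.
Leap years = 60 − 2 + 0 = 58.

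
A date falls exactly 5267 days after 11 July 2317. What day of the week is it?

First find the weekday of Jul 11, 2317. Doomsday rule: the anchor day for the 2300s is Wednesday. For year 17: 17÷12 = 1 r 5, and 5÷4 = 1, so 1+5+1 = 7.
Wednesday + 7 ≡ Wednesday — that's 2317's doomsday.
In July the doomsday date is Jul 11.
Jul 11 is the doomsday itself: Wednesday.
5267 mod 7 = 3, so 5267 days after a Wednesday is Wednesday + 3 = Saturday.

Saturday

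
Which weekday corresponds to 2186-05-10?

Doomsday rule: the anchor day for the 2100s is Sunday. For year 86: 86÷12 = 7 r 2, and 2÷4 = 0, so 7+2+0 = 9.
Sunday + 9 ≡ Tuesday — that's 2186's doomsday.
In May the doomsday date is May 9.
May 10 is 1 day after May 9; 1 mod 7 = 1, so Tuesday + 1 = Wednesday.

Wednesday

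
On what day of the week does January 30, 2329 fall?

Doomsday rule: the anchor day for the 2300s is Wednesday. For year 29: 29÷12 = 2 r 5, and 5÷4 = 1, so 2+5+1 = 8.
Wednesday + 8 ≡ Thursday — that's 2329's doomsday.
In January the doomsday date is Jan 3 (2329 is not a leap year).
Jan 30 is 27 days after Jan 3; 27 mod 7 = 6, so Thursday + 6 = Wednesday.

Wednesday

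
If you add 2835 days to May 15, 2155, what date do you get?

February 17, 2163

+366 (one year; includes Feb 29, 2156) → May 15, 2156 (2469 left).
+365 (one year) → May 15, 2157 (2104 left).
+365 (one year) → May 15, 2158 (1739 left).
+365 (one year) → May 15, 2159 (1374 left).
+366 (one year; includes Feb 29, 2160) → May 15, 2160 (1008 left).
+365 (one year) → May 15, 2161 (643 left).
+365 (one year) → May 15, 2162 (278 left).
May has 31 days: +17 → Jun 1, 2162 (261 left).
Jun has 30 days: +30 → Jul 1, 2162 (231 left).
Jul has 31 days: +31 → Aug 1, 2162 (200 left).
Aug has 31 days: +31 → Sep 1, 2162 (169 left).
Sep has 30 days: +30 → Oct 1, 2162 (139 left).
Oct has 31 days: +31 → Nov 1, 2162 (108 left).
Nov has 30 days: +30 → Dec 1, 2162 (78 left).
Dec has 31 days: +31 → Jan 1, 2163 (47 left).
Jan has 31 days: +31 → Feb 1, 2163 (16 left).
+16 → Feb 17, 2163.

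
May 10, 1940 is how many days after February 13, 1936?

1548

Feb 13, 1936 → Feb 13, 1937: 366 days (Feb 29, 1936 is in that span).
Feb 13, 1937 → Feb 13, 1938: 365 days.
Feb 13, 1938 → Feb 13, 1939: 365 days.
Feb 13, 1939 → Feb 13, 1940: 365 days.
Feb 13, 1940 → Mar 13, 1940: 29 days (February has 29).
Mar 13, 1940 → Apr 13, 1940: 31 days (March has 31).
Apr 13, 1940 → May 10, 1940: 27 days.
Total: 1548 days.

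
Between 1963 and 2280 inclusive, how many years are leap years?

Multiples of 4 in [1963,2280]: 80.
Of those, multiples of 100: 3 (not leap unless ÷400).
Multiples of 400: 1.
Leap years = 80 − 3 + 1 = 78.

78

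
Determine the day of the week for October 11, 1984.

Thursday

Doomsday rule: the anchor day for the 1900s is Wednesday. For year 84: 84÷12 = 7 r 0, and 0÷4 = 0, so 7+0+0 = 7.
Wednesday + 7 ≡ Wednesday — that's 1984's doomsday.
In October the doomsday date is Oct 10.
Oct 11 is 1 day after Oct 10; 1 mod 7 = 1, so Wednesday + 1 = Thursday.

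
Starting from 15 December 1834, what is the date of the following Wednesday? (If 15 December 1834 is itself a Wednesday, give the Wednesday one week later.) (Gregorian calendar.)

Dec 15, 1834 is a Monday.
From Monday to the next Wednesday is 2 days.
Dec 15, 1834 + 2 = Dec 17, 1834.

December 17, 1834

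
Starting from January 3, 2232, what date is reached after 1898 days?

March 15, 2237

+366 (one year; includes Feb 29, 2232) → Jan 3, 2233 (1532 left).
+365 (one year) → Jan 3, 2234 (1167 left).
+365 (one year) → Jan 3, 2235 (802 left).
+365 (one year) → Jan 3, 2236 (437 left).
+366 (one year; includes Feb 29, 2236) → Jan 3, 2237 (71 left).
Jan has 31 days: +29 → Feb 1, 2237 (42 left).
Feb has 28 days: +28 → Mar 1, 2237 (14 left).
+14 → Mar 15, 2237.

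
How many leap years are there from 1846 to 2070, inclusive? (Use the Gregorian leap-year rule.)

Multiples of 4 in [1846,2070]: 56.
Of those, multiples of 100: 2 (not leap unless ÷400).
Multiples of 400: 1.
Leap years = 56 − 2 + 1 = 55.

55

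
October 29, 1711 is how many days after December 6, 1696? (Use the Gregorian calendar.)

5439

Dec 6, 1696 → Dec 6, 1697: 365 days.
Dec 6, 1697 → Dec 6, 1698: 365 days.
Dec 6, 1698 → Dec 6, 1699: 365 days.
Dec 6, 1699 → Dec 6, 1700: 365 days.
Dec 6, 1700 → Dec 6, 1701: 365 days.
Dec 6, 1701 → Dec 6, 1702: 365 days.
Dec 6, 1702 → Dec 6, 1703: 365 days.
Dec 6, 1703 → Dec 6, 1704: 366 days (Feb 29, 1704 is in that span).
Dec 6, 1704 → Dec 6, 1705: 365 days.
Dec 6, 1705 → Dec 6, 1706: 365 days.
Dec 6, 1706 → Dec 6, 1707: 365 days.
Dec 6, 1707 → Dec 6, 1708: 366 days (Feb 29, 1708 is in that span).
Dec 6, 1708 → Dec 6, 1709: 365 days.
Dec 6, 1709 → Dec 6, 1710: 365 days.
Dec 6, 1710 → Jan 6, 1711: 31 days (December has 31).
Jan 6, 1711 → Feb 6, 1711: 31 days (January has 31).
Feb 6, 1711 → Mar 6, 1711: 28 days (February has 28).
Mar 6, 1711 → Apr 6, 1711: 31 days (March has 31).
Apr 6, 1711 → May 6, 1711: 30 days (April has 30).
May 6, 1711 → Jun 6, 1711: 31 days (May has 31).
Jun 6, 1711 → Jul 6, 1711: 30 days (June has 30).
Jul 6, 1711 → Aug 6, 1711: 31 days (July has 31).
Aug 6, 1711 → Sep 6, 1711: 31 days (August has 31).
Sep 6, 1711 → Oct 6, 1711: 30 days (September has 30).
Oct 6, 1711 → Oct 29, 1711: 23 days.
Total: 5439 days.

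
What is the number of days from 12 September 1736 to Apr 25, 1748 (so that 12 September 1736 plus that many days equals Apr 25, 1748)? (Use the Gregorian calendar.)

4243

Sep 12, 1736 → Sep 12, 1737: 365 days.
Sep 12, 1737 → Sep 12, 1738: 365 days.
Sep 12, 1738 → Sep 12, 1739: 365 days.
Sep 12, 1739 → Sep 12, 1740: 366 days (Feb 29, 1740 is in that span).
Sep 12, 1740 → Sep 12, 1741: 365 days.
Sep 12, 1741 → Sep 12, 1742: 365 days.
Sep 12, 1742 → Sep 12, 1743: 365 days.
Sep 12, 1743 → Sep 12, 1744: 366 days (Feb 29, 1744 is in that span).
Sep 12, 1744 → Sep 12, 1745: 365 days.
Sep 12, 1745 → Sep 12, 1746: 365 days.
Sep 12, 1746 → Sep 12, 1747: 365 days.
Sep 12, 1747 → Oct 12, 1747: 30 days (September has 30).
Oct 12, 1747 → Nov 12, 1747: 31 days (October has 31).
Nov 12, 1747 → Dec 12, 1747: 30 days (November has 30).
Dec 12, 1747 → Jan 12, 1748: 31 days (December has 31).
Jan 12, 1748 → Feb 12, 1748: 31 days (January has 31).
Feb 12, 1748 → Mar 12, 1748: 29 days (February has 29).
Mar 12, 1748 → Apr 12, 1748: 31 days (March has 31).
Apr 12, 1748 → Apr 25, 1748: 13 days.
Total: 4243 days.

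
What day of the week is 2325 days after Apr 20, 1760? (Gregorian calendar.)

First find the weekday of Apr 20, 1760. Doomsday rule: the anchor day for the 1700s is Sunday. For year 60: 60÷12 = 5 r 0, and 0÷4 = 0, so 5+0+0 = 5.
Sunday + 5 ≡ Friday — that's 1760's doomsday.
In April the doomsday date is Apr 4.
Apr 20 is 16 days after Apr 4; 16 mod 7 = 2, so Friday + 2 = Sunday.
2325 mod 7 = 1, so 2325 days after a Sunday is Sunday + 1 = Monday.

Monday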